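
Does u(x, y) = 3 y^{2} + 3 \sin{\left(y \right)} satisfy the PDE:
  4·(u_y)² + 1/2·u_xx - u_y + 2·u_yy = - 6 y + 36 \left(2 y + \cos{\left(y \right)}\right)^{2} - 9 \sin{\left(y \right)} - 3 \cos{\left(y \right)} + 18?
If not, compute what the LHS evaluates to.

Evaluate each term of the left-hand side for u = 3 y^{2} + 3 \sin{\left(y \right)}.
Derivatives:
  u_y = 6 y + 3 \cos{\left(y \right)}
  u_xx = 0
  u_yy = 6 - 3 \sin{\left(y \right)}
Terms:
  4·(u_y)² = 36 \left(2 y + \cos{\left(y \right)}\right)^{2}
  1/2·u_xx = 0
  -u_y = - 6 y - 3 \cos{\left(y \right)}
  2·u_yy = 12 - 6 \sin{\left(y \right)}
Sum: LHS = - 6 y + 36 \left(2 y + \cos{\left(y \right)}\right)^{2} - 6 \sin{\left(y \right)} - 3 \cos{\left(y \right)} + 12
Given right-hand side: - 6 y + 36 \left(2 y + \cos{\left(y \right)}\right)^{2} - 9 \sin{\left(y \right)} - 3 \cos{\left(y \right)} + 18. Difference LHS − RHS = 3 \sin{\left(y \right)} - 6 ≠ 0, so u is not a solution.

Answer: No, the LHS evaluates to - 6 y + 36 \left(2 y + \cos{\left(y \right)}\right)^{2} - 6 \sin{\left(y \right)} - 3 \cos{\left(y \right)} + 12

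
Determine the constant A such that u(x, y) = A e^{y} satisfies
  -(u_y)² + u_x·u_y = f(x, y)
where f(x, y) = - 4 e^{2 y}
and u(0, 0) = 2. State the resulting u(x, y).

Substitute the ansatz u = A e^{y} into the left-hand side.
Derivatives of the ansatz:
  u_y = A e^{y}
  u_x = 0
Term by term:
  -(u_y)² = - A^{2} e^{2 y}
  u_x·u_y = 0
So the left-hand side equals
  - A^{2} e^{2 y}
This must equal f(x, y) = - 4 e^{2 y} identically.
Matching coefficients of the independent functions:
  [e^{2 y}]:  - A^{2} = -4
These equations allow (A) = (-2) or (2).
Impose the point condition(s):
  u(0, 0) = 2  ⟹  A = 2
Only A = 2 satisfies everything.
Hence u(x, y) = 2 e^{y}.

Answer: u(x, y) = 2 e^{y}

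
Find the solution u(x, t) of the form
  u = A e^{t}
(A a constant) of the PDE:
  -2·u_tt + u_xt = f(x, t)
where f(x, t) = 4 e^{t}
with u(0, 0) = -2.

Substitute the ansatz u = A e^{t} into the left-hand side.
Derivatives of the ansatz:
  u_tt = A e^{t}
  u_xt = 0
Term by term:
  -2·u_tt = - 2 A e^{t}
  u_xt = 0
So the left-hand side equals
  - 2 A e^{t}
This must equal f(x, t) = 4 e^{t} identically.
Matching coefficients of the independent functions:
  [e^{t}]:  - 2 A = 4
Solving: A = -2.
Check against the point condition:
  u(0, 0) = -2  ⟹  A = -2  ✓
Hence u(x, t) = - 2 e^{t}.

Answer: u(x, t) = - 2 e^{t}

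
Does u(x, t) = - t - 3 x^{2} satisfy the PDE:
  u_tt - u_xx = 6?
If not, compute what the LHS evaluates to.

Answer: Yes

Derivation:
Evaluate each term of the left-hand side for u = - t - 3 x^{2}.
Derivatives:
  u_tt = 0
  u_xx = -6
Terms:
  u_tt = 0
  -u_xx = 6
Sum: LHS = 6
This is exactly the given right-hand side, so u is a solution.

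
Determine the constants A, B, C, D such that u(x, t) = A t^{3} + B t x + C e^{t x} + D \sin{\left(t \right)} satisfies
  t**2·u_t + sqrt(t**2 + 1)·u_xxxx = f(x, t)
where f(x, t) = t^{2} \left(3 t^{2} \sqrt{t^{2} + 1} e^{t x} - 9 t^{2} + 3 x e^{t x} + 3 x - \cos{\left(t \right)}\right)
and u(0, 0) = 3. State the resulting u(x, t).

Answer: u(x, t) = - 3 t^{3} + 3 t x + 3 e^{t x} - \sin{\left(t \right)}

Derivation:
Substitute the ansatz u = A t^{3} + B t x + C e^{t x} + D \sin{\left(t \right)} into the left-hand side.
Derivatives of the ansatz:
  u_t = 3 A t^{2} + B x + C x e^{t x} + D \cos{\left(t \right)}
  u_xxxx = C t^{4} e^{t x}
Term by term:
  t**2·u_t = 3 A t^{4} + B t^{2} x + C t^{2} x e^{t x} + D t^{2} \cos{\left(t \right)}
  sqrt(t**2 + 1)·u_xxxx = C t^{4} \sqrt{t^{2} + 1} e^{t x}
So the left-hand side equals
  3 A t^{4} + B t^{2} x + C t^{4} \sqrt{t^{2} + 1} e^{t x} + C t^{2} x e^{t x} + D t^{2} \cos{\left(t \right)}
This must equal f(x, t) identically; expanded, f = 3 t^{4} \sqrt{t^{2} + 1} e^{t x} - 9 t^{4} + 3 t^{2} x e^{t x} + 3 t^{2} x - t^{2} \cos{\left(t \right)}.
Matching coefficients of the independent functions:
  [t^{4}]:  3 A = -9
  [t^{2} x]:  B = 3
  [t^{2} \cos{\left(t \right)}]:  D = -1
  [t^{2} x e^{t x}, t^{4} \sqrt{t^{2} + 1} e^{t x}]:  C = 3
Solving: A = -3, B = 3, C = 3, D = -1.
Check against the point condition:
  u(0, 0) = 3  ⟹  C = 3  ✓
Hence u(x, t) = - 3 t^{3} + 3 t x + 3 e^{t x} - \sin{\left(t \right)}.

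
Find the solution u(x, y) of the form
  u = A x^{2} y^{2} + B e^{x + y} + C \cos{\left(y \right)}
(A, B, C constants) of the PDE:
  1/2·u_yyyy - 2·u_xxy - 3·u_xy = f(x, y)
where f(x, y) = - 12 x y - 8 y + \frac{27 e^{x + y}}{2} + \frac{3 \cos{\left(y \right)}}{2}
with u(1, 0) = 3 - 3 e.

Answer: u(x, y) = x^{2} y^{2} - 3 e^{x + y} + 3 \cos{\left(y \right)}

Derivation:
Substitute the ansatz u = A x^{2} y^{2} + B e^{x + y} + C \cos{\left(y \right)} into the left-hand side.
Derivatives of the ansatz:
  u_yyyy = B e^{x} e^{y} + C \cos{\left(y \right)}
  u_xxy = 4 A y + B e^{x} e^{y}
  u_xy = 4 A x y + B e^{x} e^{y}
Term by term:
  1/2·u_yyyy = \frac{B e^{x} e^{y}}{2} + \frac{C \cos{\left(y \right)}}{2}
  -2·u_xxy = - 8 A y - 2 B e^{x} e^{y}
  -3·u_xy = - 12 A x y - 3 B e^{x} e^{y}
So the left-hand side equals
  - 12 A x y - 8 A y - \frac{9 B e^{x} e^{y}}{2} + \frac{C \cos{\left(y \right)}}{2}
This must equal f(x, y) identically; expanded, f = - 12 x y - 8 y + \frac{27 e^{x} e^{y}}{2} + \frac{3 \cos{\left(y \right)}}{2}.
Matching coefficients of the independent functions:
  [y]:  - 8 A = -8
  [x y]:  - 12 A = -12
  [e^{x} e^{y}]:  - \frac{9 B}{2} = \frac{27}{2}
  [\cos{\left(y \right)}]:  \frac{C}{2} = \frac{3}{2}
Solving: A = 1, B = -3, C = 3.
Check against the point condition:
  u(1, 0) = 3 - 3 e  ⟹  e B + C = 3 - 3 e  ✓
Hence u(x, y) = x^{2} y^{2} - 3 e^{x + y} + 3 \cos{\left(y \right)}.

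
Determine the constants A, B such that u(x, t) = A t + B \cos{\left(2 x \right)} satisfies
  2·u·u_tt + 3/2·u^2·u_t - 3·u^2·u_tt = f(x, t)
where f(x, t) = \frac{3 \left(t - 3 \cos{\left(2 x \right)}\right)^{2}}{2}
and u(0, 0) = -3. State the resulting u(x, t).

Substitute the ansatz u = A t + B \cos{\left(2 x \right)} into the left-hand side.
Derivatives of the ansatz:
  u_tt = 0
  u_t = A
Term by term:
  2·u·u_tt = 0
  3/2·u^2·u_t = \frac{3 A^{3} t^{2}}{2} + 3 A^{2} B t \cos{\left(2 x \right)} + \frac{3 A B^{2} \cos^{2}{\left(2 x \right)}}{2}
  -3·u^2·u_tt = 0
So the left-hand side equals
  \frac{3 A^{3} t^{2}}{2} + 3 A^{2} B t \cos{\left(2 x \right)} + \frac{3 A B^{2} \cos^{2}{\left(2 x \right)}}{2}
This must equal f(x, t) identically; expanded, f = \frac{3 t^{2}}{2} - 9 t \cos{\left(2 x \right)} + \frac{27 \cos^{2}{\left(2 x \right)}}{2}.
Matching coefficients of the independent functions:
  [t^{2}]:  \frac{3 A^{3}}{2} = \frac{3}{2}
  [t \cos{\left(2 x \right)}]:  3 A^{2} B = -9
  [\cos^{2}{\left(2 x \right)}]:  \frac{3 A B^{2}}{2} = \frac{27}{2}
Solving: A = 1, B = -3.
Check against the point condition:
  u(0, 0) = -3  ⟹  B = -3  ✓
Hence u(x, t) = t - 3 \cos{\left(2 x \right)}.

Answer: u(x, t) = t - 3 \cos{\left(2 x \right)}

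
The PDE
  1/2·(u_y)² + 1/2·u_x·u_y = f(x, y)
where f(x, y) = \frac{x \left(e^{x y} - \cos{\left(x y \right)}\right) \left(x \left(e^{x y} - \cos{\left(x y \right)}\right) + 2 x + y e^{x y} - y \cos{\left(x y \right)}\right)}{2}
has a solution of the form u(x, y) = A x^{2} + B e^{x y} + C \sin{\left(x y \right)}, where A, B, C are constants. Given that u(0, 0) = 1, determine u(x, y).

Substitute the ansatz u = A x^{2} + B e^{x y} + C \sin{\left(x y \right)} into the left-hand side.
Derivatives of the ansatz:
  u_y = B x e^{x y} + C x \cos{\left(x y \right)}
  u_x = 2 A x + B y e^{x y} + C y \cos{\left(x y \right)}
Term by term:
  1/2·(u_y)² = \frac{B^{2} x^{2} e^{2 x y}}{2} + B C x^{2} e^{x y} \cos{\left(x y \right)} + \frac{C^{2} x^{2} \cos^{2}{\left(x y \right)}}{2}
  1/2·u_x·u_y = A B x^{2} e^{x y} + A C x^{2} \cos{\left(x y \right)} + \frac{B^{2} x y e^{2 x y}}{2} + B C x y e^{x y} \cos{\left(x y \right)} + \frac{C^{2} x y \cos^{2}{\left(x y \right)}}{2}
So the left-hand side equals
  A B x^{2} e^{x y} + A C x^{2} \cos{\left(x y \right)} + \frac{B^{2} x^{2} e^{2 x y}}{2} + \frac{B^{2} x y e^{2 x y}}{2} + B C x^{2} e^{x y} \cos{\left(x y \right)} + B C x y e^{x y} \cos{\left(x y \right)} + \frac{C^{2} x^{2} \cos^{2}{\left(x y \right)}}{2} + \frac{C^{2} x y \cos^{2}{\left(x y \right)}}{2}
This must equal f(x, y) identically; expanded, f = \frac{x^{2} e^{2 x y}}{2} - x^{2} e^{x y} \cos{\left(x y \right)} + x^{2} e^{x y} + \frac{x^{2} \cos^{2}{\left(x y \right)}}{2} - x^{2} \cos{\left(x y \right)} + \frac{x y e^{2 x y}}{2} - x y e^{x y} \cos{\left(x y \right)} + \frac{x y \cos^{2}{\left(x y \right)}}{2}.
Matching coefficients of the independent functions:
  [x^{2} e^{x y}]:  A B = 1
  [x^{2} e^{2 x y}, x y e^{2 x y}]:  \frac{B^{2}}{2} = \frac{1}{2}
  [x^{2} \cos{\left(x y \right)}]:  A C = -1
  [x^{2} \cos^{2}{\left(x y \right)}, x y \cos^{2}{\left(x y \right)}]:  \frac{C^{2}}{2} = \frac{1}{2}
  [x^{2} e^{x y} \cos{\left(x y \right)}, x y e^{x y} \cos{\left(x y \right)}]:  B C = -1
These equations allow (A, B, C) = (-1, -1, 1) or (1, 1, -1).
Impose the point condition(s):
  u(0, 0) = 1  ⟹  B = 1
Only A = 1, B = 1, C = -1 satisfies everything.
Hence u(x, y) = x^{2} + e^{x y} - \sin{\left(x y \right)}.

Answer: u(x, y) = x^{2} + e^{x y} - \sin{\left(x y \right)}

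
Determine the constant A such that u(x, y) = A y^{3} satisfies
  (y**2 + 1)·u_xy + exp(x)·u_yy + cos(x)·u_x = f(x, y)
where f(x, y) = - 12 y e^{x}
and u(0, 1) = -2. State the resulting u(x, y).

Substitute the ansatz u = A y^{3} into the left-hand side.
Derivatives of the ansatz:
  u_xy = 0
  u_yy = 6 A y
  u_x = 0
Term by term:
  (y**2 + 1)·u_xy = 0
  exp(x)·u_yy = 6 A y e^{x}
  cos(x)·u_x = 0
So the left-hand side equals
  6 A y e^{x}
This must equal f(x, y) = - 12 y e^{x} identically.
Matching coefficients of the independent functions:
  [y e^{x}]:  6 A = -12
Solving: A = -2.
Check against the point condition:
  u(0, 1) = -2  ⟹  A = -2  ✓
Hence u(x, y) = - 2 y^{3}.

Answer: u(x, y) = - 2 y^{3}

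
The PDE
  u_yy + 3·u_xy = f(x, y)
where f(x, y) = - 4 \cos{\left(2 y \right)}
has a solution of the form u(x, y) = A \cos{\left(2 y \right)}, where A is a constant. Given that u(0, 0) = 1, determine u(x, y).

Answer: u(x, y) = \cos{\left(2 y \right)}

Derivation:
Substitute the ansatz u = A \cos{\left(2 y \right)} into the left-hand side.
Derivatives of the ansatz:
  u_yy = - 4 A \cos{\left(2 y \right)}
  u_xy = 0
Term by term:
  u_yy = - 4 A \cos{\left(2 y \right)}
  3·u_xy = 0
So the left-hand side equals
  - 4 A \cos{\left(2 y \right)}
This must equal f(x, y) = - 4 \cos{\left(2 y \right)} identically.
Matching coefficients of the independent functions:
  [\cos{\left(2 y \right)}]:  - 4 A = -4
Solving: A = 1.
Check against the point condition:
  u(0, 0) = 1  ⟹  A = 1  ✓
Hence u(x, y) = \cos{\left(2 y \right)}.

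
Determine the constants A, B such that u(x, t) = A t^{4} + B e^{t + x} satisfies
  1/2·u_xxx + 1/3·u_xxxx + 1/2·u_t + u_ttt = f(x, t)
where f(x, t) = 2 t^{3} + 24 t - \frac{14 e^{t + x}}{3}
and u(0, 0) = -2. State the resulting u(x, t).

Answer: u(x, t) = t^{4} - 2 e^{t + x}

Derivation:
Substitute the ansatz u = A t^{4} + B e^{t + x} into the left-hand side.
Derivatives of the ansatz:
  u_xxx = B e^{t} e^{x}
  u_xxxx = B e^{t} e^{x}
  u_t = 4 A t^{3} + B e^{t} e^{x}
  u_ttt = 24 A t + B e^{t} e^{x}
Term by term:
  1/2·u_xxx = \frac{B e^{t} e^{x}}{2}
  1/3·u_xxxx = \frac{B e^{t} e^{x}}{3}
  1/2·u_t = 2 A t^{3} + \frac{B e^{t} e^{x}}{2}
  u_ttt = 24 A t + B e^{t} e^{x}
So the left-hand side equals
  2 A t^{3} + 24 A t + \frac{7 B e^{t} e^{x}}{3}
This must equal f(x, t) identically; expanded, f = 2 t^{3} + 24 t - \frac{14 e^{t} e^{x}}{3}.
Matching coefficients of the independent functions:
  [t]:  24 A = 24
  [t^{3}]:  2 A = 2
  [e^{t} e^{x}]:  \frac{7 B}{3} = - \frac{14}{3}
Solving: A = 1, B = -2.
Check against the point condition:
  u(0, 0) = -2  ⟹  B = -2  ✓
Hence u(x, t) = t^{4} - 2 e^{t + x}.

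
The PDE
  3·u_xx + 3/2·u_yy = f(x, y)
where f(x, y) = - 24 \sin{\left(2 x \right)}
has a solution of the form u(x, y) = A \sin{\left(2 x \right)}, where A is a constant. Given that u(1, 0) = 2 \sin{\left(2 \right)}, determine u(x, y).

Substitute the ansatz u = A \sin{\left(2 x \right)} into the left-hand side.
Derivatives of the ansatz:
  u_xx = - 4 A \sin{\left(2 x \right)}
  u_yy = 0
Term by term:
  3·u_xx = - 12 A \sin{\left(2 x \right)}
  3/2·u_yy = 0
So the left-hand side equals
  - 12 A \sin{\left(2 x \right)}
This must equal f(x, y) = - 24 \sin{\left(2 x \right)} identically.
Matching coefficients of the independent functions:
  [\sin{\left(2 x \right)}]:  - 12 A = -24
Solving: A = 2.
Check against the point condition:
  u(1, 0) = 2 \sin{\left(2 \right)}  ⟹  A \sin{\left(2 \right)} = 2 \sin{\left(2 \right)}  ✓
Hence u(x, y) = 2 \sin{\left(2 x \right)}.

Answer: u(x, y) = 2 \sin{\left(2 x \right)}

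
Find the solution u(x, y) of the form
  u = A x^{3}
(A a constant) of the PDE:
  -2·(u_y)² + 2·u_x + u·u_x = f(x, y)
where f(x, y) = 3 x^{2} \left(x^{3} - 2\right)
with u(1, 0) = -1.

Answer: u(x, y) = - x^{3}

Derivation:
Substitute the ansatz u = A x^{3} into the left-hand side.
Derivatives of the ansatz:
  u_y = 0
  u_x = 3 A x^{2}
Term by term:
  -2·(u_y)² = 0
  2·u_x = 6 A x^{2}
  u·u_x = 3 A^{2} x^{5}
So the left-hand side equals
  3 A^{2} x^{5} + 6 A x^{2}
This must equal f(x, y) identically; expanded, f = 3 x^{5} - 6 x^{2}.
Matching coefficients of the independent functions:
  [x^{2}]:  6 A = -6
  [x^{5}]:  3 A^{2} = 3
Solving: A = -1.
Check against the point condition:
  u(1, 0) = -1  ⟹  A = -1  ✓
Hence u(x, y) = - x^{3}.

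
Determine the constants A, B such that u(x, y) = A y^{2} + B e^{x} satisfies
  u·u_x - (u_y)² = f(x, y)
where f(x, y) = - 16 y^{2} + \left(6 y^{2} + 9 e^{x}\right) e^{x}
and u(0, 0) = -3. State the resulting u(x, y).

Substitute the ansatz u = A y^{2} + B e^{x} into the left-hand side.
Derivatives of the ansatz:
  u_x = B e^{x}
  u_y = 2 A y
Term by term:
  u·u_x = A B y^{2} e^{x} + B^{2} e^{2 x}
  -(u_y)² = - 4 A^{2} y^{2}
So the left-hand side equals
  - 4 A^{2} y^{2} + A B y^{2} e^{x} + B^{2} e^{2 x}
This must equal f(x, y) identically; expanded, f = 6 y^{2} e^{x} - 16 y^{2} + 9 e^{2 x}.
Matching coefficients of the independent functions:
  [y^{2}]:  - 4 A^{2} = -16
  [y^{2} e^{x}]:  A B = 6
  [e^{2 x}]:  B^{2} = 9
These equations allow (A, B) = (-2, -3) or (2, 3).
Impose the point condition(s):
  u(0, 0) = -3  ⟹  B = -3
Only A = -2, B = -3 satisfies everything.
Hence u(x, y) = - 2 y^{2} - 3 e^{x}.

Answer: u(x, y) = - 2 y^{2} - 3 e^{x}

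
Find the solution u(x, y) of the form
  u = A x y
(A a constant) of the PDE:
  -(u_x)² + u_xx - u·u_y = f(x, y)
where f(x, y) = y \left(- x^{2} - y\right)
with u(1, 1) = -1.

Answer: u(x, y) = - x y

Derivation:
Substitute the ansatz u = A x y into the left-hand side.
Derivatives of the ansatz:
  u_x = A y
  u_xx = 0
  u_y = A x
Term by term:
  -(u_x)² = - A^{2} y^{2}
  u_xx = 0
  -u·u_y = - A^{2} x^{2} y
So the left-hand side equals
  - A^{2} x^{2} y - A^{2} y^{2}
This must equal f(x, y) identically; expanded, f = - x^{2} y - y^{2}.
Matching coefficients of the independent functions:
  [y^{2}, x^{2} y]:  - A^{2} = -1
These equations allow (A) = (-1) or (1).
Impose the point condition(s):
  u(1, 1) = -1  ⟹  A = -1
Only A = -1 satisfies everything.
Hence u(x, y) = - x y.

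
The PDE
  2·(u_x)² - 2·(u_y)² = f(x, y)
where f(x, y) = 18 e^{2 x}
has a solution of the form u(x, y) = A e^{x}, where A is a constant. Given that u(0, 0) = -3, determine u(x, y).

Substitute the ansatz u = A e^{x} into the left-hand side.
Derivatives of the ansatz:
  u_x = A e^{x}
  u_y = 0
Term by term:
  2·(u_x)² = 2 A^{2} e^{2 x}
  -2·(u_y)² = 0
So the left-hand side equals
  2 A^{2} e^{2 x}
This must equal f(x, y) = 18 e^{2 x} identically.
Matching coefficients of the independent functions:
  [e^{2 x}]:  2 A^{2} = 18
These equations allow (A) = (-3) or (3).
Impose the point condition(s):
  u(0, 0) = -3  ⟹  A = -3
Only A = -3 satisfies everything.
Hence u(x, y) = - 3 e^{x}.

Answer: u(x, y) = - 3 e^{x}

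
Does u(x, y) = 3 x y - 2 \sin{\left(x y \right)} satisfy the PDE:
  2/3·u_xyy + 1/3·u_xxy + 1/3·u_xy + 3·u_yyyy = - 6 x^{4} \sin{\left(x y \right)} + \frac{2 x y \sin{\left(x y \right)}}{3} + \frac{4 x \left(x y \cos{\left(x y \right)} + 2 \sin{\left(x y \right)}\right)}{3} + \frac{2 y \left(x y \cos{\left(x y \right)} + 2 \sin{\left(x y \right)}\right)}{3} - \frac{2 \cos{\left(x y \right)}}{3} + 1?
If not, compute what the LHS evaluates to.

Evaluate each term of the left-hand side for u = 3 x y - 2 \sin{\left(x y \right)}.
Derivatives:
  u_xyy = 2 x^{2} y \cos{\left(x y \right)} + 4 x \sin{\left(x y \right)}
  u_xxy = 2 x y^{2} \cos{\left(x y \right)} + 4 y \sin{\left(x y \right)}
  u_xy = 2 x y \sin{\left(x y \right)} - 2 \cos{\left(x y \right)} + 3
  u_yyyy = - 2 x^{4} \sin{\left(x y \right)}
Terms:
  2/3·u_xyy = \frac{4 x \left(x y \cos{\left(x y \right)} + 2 \sin{\left(x y \right)}\right)}{3}
  1/3·u_xxy = \frac{2 y \left(x y \cos{\left(x y \right)} + 2 \sin{\left(x y \right)}\right)}{3}
  1/3·u_xy = \frac{2 x y \sin{\left(x y \right)}}{3} - \frac{2 \cos{\left(x y \right)}}{3} + 1
  3·u_yyyy = - 6 x^{4} \sin{\left(x y \right)}
Sum: LHS = - 6 x^{4} \sin{\left(x y \right)} + \frac{2 x y \sin{\left(x y \right)}}{3} + \frac{4 x \left(x y \cos{\left(x y \right)} + 2 \sin{\left(x y \right)}\right)}{3} + \frac{2 y \left(x y \cos{\left(x y \right)} + 2 \sin{\left(x y \right)}\right)}{3} - \frac{2 \cos{\left(x y \right)}}{3} + 1
This is exactly the given right-hand side, so u is a solution.

Answer: Yes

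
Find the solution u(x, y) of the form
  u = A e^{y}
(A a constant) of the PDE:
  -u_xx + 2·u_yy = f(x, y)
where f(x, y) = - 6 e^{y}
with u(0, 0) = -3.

Substitute the ansatz u = A e^{y} into the left-hand side.
Derivatives of the ansatz:
  u_xx = 0
  u_yy = A e^{y}
Term by term:
  -u_xx = 0
  2·u_yy = 2 A e^{y}
So the left-hand side equals
  2 A e^{y}
This must equal f(x, y) = - 6 e^{y} identically.
Matching coefficients of the independent functions:
  [e^{y}]:  2 A = -6
Solving: A = -3.
Check against the point condition:
  u(0, 0) = -3  ⟹  A = -3  ✓
Hence u(x, y) = - 3 e^{y}.

Answer: u(x, y) = - 3 e^{y}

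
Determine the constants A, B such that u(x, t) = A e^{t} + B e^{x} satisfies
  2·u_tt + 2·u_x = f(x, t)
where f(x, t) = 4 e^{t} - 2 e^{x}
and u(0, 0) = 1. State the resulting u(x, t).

Substitute the ansatz u = A e^{t} + B e^{x} into the left-hand side.
Derivatives of the ansatz:
  u_tt = A e^{t}
  u_x = B e^{x}
Term by term:
  2·u_tt = 2 A e^{t}
  2·u_x = 2 B e^{x}
So the left-hand side equals
  2 A e^{t} + 2 B e^{x}
This must equal f(x, t) = 4 e^{t} - 2 e^{x} identically.
Matching coefficients of the independent functions:
  [e^{t}]:  2 A = 4
  [e^{x}]:  2 B = -2
Solving: A = 2, B = -1.
Check against the point condition:
  u(0, 0) = 1  ⟹  A + B = 1  ✓
Hence u(x, t) = 2 e^{t} - e^{x}.

Answer: u(x, t) = 2 e^{t} - e^{x}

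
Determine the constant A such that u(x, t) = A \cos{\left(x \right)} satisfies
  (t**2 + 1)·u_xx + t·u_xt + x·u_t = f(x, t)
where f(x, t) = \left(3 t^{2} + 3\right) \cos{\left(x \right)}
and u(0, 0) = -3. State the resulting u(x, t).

Answer: u(x, t) = - 3 \cos{\left(x \right)}

Derivation:
Substitute the ansatz u = A \cos{\left(x \right)} into the left-hand side.
Derivatives of the ansatz:
  u_xx = - A \cos{\left(x \right)}
  u_xt = 0
  u_t = 0
Term by term:
  (t**2 + 1)·u_xx = - A t^{2} \cos{\left(x \right)} - A \cos{\left(x \right)}
  t·u_xt = 0
  x·u_t = 0
So the left-hand side equals
  - A t^{2} \cos{\left(x \right)} - A \cos{\left(x \right)}
This must equal f(x, t) identically; expanded, f = 3 t^{2} \cos{\left(x \right)} + 3 \cos{\left(x \right)}.
Matching coefficients of the independent functions:
  [t^{2} \cos{\left(x \right)}, \cos{\left(x \right)}]:  - A = 3
Solving: A = -3.
Check against the point condition:
  u(0, 0) = -3  ⟹  A = -3  ✓
Hence u(x, t) = - 3 \cos{\left(x \right)}.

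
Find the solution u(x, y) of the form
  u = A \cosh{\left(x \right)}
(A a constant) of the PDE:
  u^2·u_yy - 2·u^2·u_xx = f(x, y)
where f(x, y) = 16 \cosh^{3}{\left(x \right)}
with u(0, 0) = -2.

Answer: u(x, y) = - 2 \cosh{\left(x \right)}

Derivation:
Substitute the ansatz u = A \cosh{\left(x \right)} into the left-hand side.
Derivatives of the ansatz:
  u_yy = 0
  u_xx = A \cosh{\left(x \right)}
Term by term:
  u^2·u_yy = 0
  -2·u^2·u_xx = - 2 A^{3} \cosh^{3}{\left(x \right)}
So the left-hand side equals
  - 2 A^{3} \cosh^{3}{\left(x \right)}
This must equal f(x, y) = 16 \cosh^{3}{\left(x \right)} identically.
Matching coefficients of the independent functions:
  [\cosh^{3}{\left(x \right)}]:  - 2 A^{3} = 16
Solving: A = -2.
Check against the point condition:
  u(0, 0) = -2  ⟹  A = -2  ✓
Hence u(x, y) = - 2 \cosh{\left(x \right)}.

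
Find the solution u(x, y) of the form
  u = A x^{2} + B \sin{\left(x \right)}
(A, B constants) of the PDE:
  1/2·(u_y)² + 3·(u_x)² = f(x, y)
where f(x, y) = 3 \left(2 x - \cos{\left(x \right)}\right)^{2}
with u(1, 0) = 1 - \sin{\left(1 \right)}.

Substitute the ansatz u = A x^{2} + B \sin{\left(x \right)} into the left-hand side.
Derivatives of the ansatz:
  u_y = 0
  u_x = 2 A x + B \cos{\left(x \right)}
Term by term:
  1/2·(u_y)² = 0
  3·(u_x)² = 12 A^{2} x^{2} + 12 A B x \cos{\left(x \right)} + 3 B^{2} \cos^{2}{\left(x \right)}
So the left-hand side equals
  12 A^{2} x^{2} + 12 A B x \cos{\left(x \right)} + 3 B^{2} \cos^{2}{\left(x \right)}
This must equal f(x, y) identically; expanded, f = 12 x^{2} - 12 x \cos{\left(x \right)} + 3 \cos^{2}{\left(x \right)}.
Matching coefficients of the independent functions:
  [x^{2}]:  12 A^{2} = 12
  [x \cos{\left(x \right)}]:  12 A B = -12
  [\cos^{2}{\left(x \right)}]:  3 B^{2} = 3
These equations allow (A, B) = (-1, 1) or (1, -1).
Impose the point condition(s):
  u(1, 0) = 1 - \sin{\left(1 \right)}  ⟹  A + B \sin{\left(1 \right)} = 1 - \sin{\left(1 \right)}
Only A = 1, B = -1 satisfies everything.
Hence u(x, y) = x^{2} - \sin{\left(x \right)}.

Answer: u(x, y) = x^{2} - \sin{\left(x \right)}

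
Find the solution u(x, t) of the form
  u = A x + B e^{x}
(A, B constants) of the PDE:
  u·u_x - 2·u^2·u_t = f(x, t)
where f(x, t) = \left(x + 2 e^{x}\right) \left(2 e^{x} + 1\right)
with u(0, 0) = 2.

Answer: u(x, t) = x + 2 e^{x}

Derivation:
Substitute the ansatz u = A x + B e^{x} into the left-hand side.
Derivatives of the ansatz:
  u_x = A + B e^{x}
  u_t = 0
Term by term:
  u·u_x = A^{2} x + A B x e^{x} + A B e^{x} + B^{2} e^{2 x}
  -2·u^2·u_t = 0
So the left-hand side equals
  A^{2} x + A B x e^{x} + A B e^{x} + B^{2} e^{2 x}
This must equal f(x, t) identically; expanded, f = 2 x e^{x} + x + 4 e^{2 x} + 2 e^{x}.
Matching coefficients of the independent functions:
  [x]:  A^{2} = 1
  [x e^{x}, e^{x}]:  A B = 2
  [e^{2 x}]:  B^{2} = 4
These equations allow (A, B) = (-1, -2) or (1, 2).
Impose the point condition(s):
  u(0, 0) = 2  ⟹  B = 2
Only A = 1, B = 2 satisfies everything.
Hence u(x, t) = x + 2 e^{x}.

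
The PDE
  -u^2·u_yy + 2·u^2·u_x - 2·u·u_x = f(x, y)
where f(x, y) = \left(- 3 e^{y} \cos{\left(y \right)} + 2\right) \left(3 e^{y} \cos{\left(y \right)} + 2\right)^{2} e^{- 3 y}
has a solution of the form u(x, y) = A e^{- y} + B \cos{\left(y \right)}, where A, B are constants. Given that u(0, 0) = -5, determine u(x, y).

Substitute the ansatz u = A e^{- y} + B \cos{\left(y \right)} into the left-hand side.
Derivatives of the ansatz:
  u_yy = A e^{- y} - B \cos{\left(y \right)}
  u_x = 0
Term by term:
  -u^2·u_yy = - A^{3} e^{- 3 y} - A^{2} B e^{- 2 y} \cos{\left(y \right)} + A B^{2} e^{- y} \cos^{2}{\left(y \right)} + B^{3} \cos^{3}{\left(y \right)}
  2·u^2·u_x = 0
  -2·u·u_x = 0
So the left-hand side equals
  - A^{3} e^{- 3 y} - A^{2} B e^{- 2 y} \cos{\left(y \right)} + A B^{2} e^{- y} \cos^{2}{\left(y \right)} + B^{3} \cos^{3}{\left(y \right)}
This must equal f(x, y) identically; expanded, f = - 27 \cos^{3}{\left(y \right)} - 18 e^{- y} \cos^{2}{\left(y \right)} + 12 e^{- 2 y} \cos{\left(y \right)} + 8 e^{- 3 y}.
Matching coefficients of the independent functions:
  [e^{- 2 y} \cos{\left(y \right)}]:  - A^{2} B = 12
  [e^{- y} \cos^{2}{\left(y \right)}]:  A B^{2} = -18
  [e^{- 3 y}]:  - A^{3} = 8
  [\cos^{3}{\left(y \right)}]:  B^{3} = -27
Solving: A = -2, B = -3.
Check against the point condition:
  u(0, 0) = -5  ⟹  A + B = -5  ✓
Hence u(x, y) = - 3 \cos{\left(y \right)} - 2 e^{- y}.

Answer: u(x, y) = - 3 \cos{\left(y \right)} - 2 e^{- y}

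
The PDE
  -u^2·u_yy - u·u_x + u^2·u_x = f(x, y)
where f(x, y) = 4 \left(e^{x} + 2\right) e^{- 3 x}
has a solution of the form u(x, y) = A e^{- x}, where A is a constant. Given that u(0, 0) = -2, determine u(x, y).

Answer: u(x, y) = - 2 e^{- x}

Derivation:
Substitute the ansatz u = A e^{- x} into the left-hand side.
Derivatives of the ansatz:
  u_yy = 0
  u_x = - A e^{- x}
Term by term:
  -u^2·u_yy = 0
  -u·u_x = A^{2} e^{- 2 x}
  u^2·u_x = - A^{3} e^{- 3 x}
So the left-hand side equals
  - A^{3} e^{- 3 x} + A^{2} e^{- 2 x}
This must equal f(x, y) identically; expanded, f = 4 e^{- 2 x} + 8 e^{- 3 x}.
Matching coefficients of the independent functions:
  [e^{- 3 x}]:  - A^{3} = 8
  [e^{- 2 x}]:  A^{2} = 4
Solving: A = -2.
Check against the point condition:
  u(0, 0) = -2  ⟹  A = -2  ✓
Hence u(x, y) = - 2 e^{- x}.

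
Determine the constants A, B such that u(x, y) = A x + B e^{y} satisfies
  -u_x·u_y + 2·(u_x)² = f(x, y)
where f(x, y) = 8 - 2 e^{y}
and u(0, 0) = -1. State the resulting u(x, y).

Substitute the ansatz u = A x + B e^{y} into the left-hand side.
Derivatives of the ansatz:
  u_x = A
  u_y = B e^{y}
Term by term:
  -u_x·u_y = - A B e^{y}
  2·(u_x)² = 2 A^{2}
So the left-hand side equals
  2 A^{2} - A B e^{y}
This must equal f(x, y) = 8 - 2 e^{y} identically.
Matching coefficients of the independent functions:
  [constant term]:  2 A^{2} = 8
  [e^{y}]:  - A B = -2
These equations allow (A, B) = (-2, -1) or (2, 1).
Impose the point condition(s):
  u(0, 0) = -1  ⟹  B = -1
Only A = -2, B = -1 satisfies everything.
Hence u(x, y) = - 2 x - e^{y}.

Answer: u(x, y) = - 2 x - e^{y}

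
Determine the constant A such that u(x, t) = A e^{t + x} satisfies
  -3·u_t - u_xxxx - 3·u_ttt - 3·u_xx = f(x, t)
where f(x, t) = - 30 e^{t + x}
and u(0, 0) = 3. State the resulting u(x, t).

Substitute the ansatz u = A e^{t + x} into the left-hand side.
Derivatives of the ansatz:
  u_t = A e^{t} e^{x}
  u_xxxx = A e^{t} e^{x}
  u_ttt = A e^{t} e^{x}
  u_xx = A e^{t} e^{x}
Term by term:
  -3·u_t = - 3 A e^{t} e^{x}
  -u_xxxx = - A e^{t} e^{x}
  -3·u_ttt = - 3 A e^{t} e^{x}
  -3·u_xx = - 3 A e^{t} e^{x}
So the left-hand side equals
  - 10 A e^{t} e^{x}
This must equal f(x, t) identically; expanded, f = - 30 e^{t} e^{x}.
Matching coefficients of the independent functions:
  [e^{t} e^{x}]:  - 10 A = -30
Solving: A = 3.
Check against the point condition:
  u(0, 0) = 3  ⟹  A = 3  ✓
Hence u(x, t) = 3 e^{t + x}.

Answer: u(x, t) = 3 e^{t + x}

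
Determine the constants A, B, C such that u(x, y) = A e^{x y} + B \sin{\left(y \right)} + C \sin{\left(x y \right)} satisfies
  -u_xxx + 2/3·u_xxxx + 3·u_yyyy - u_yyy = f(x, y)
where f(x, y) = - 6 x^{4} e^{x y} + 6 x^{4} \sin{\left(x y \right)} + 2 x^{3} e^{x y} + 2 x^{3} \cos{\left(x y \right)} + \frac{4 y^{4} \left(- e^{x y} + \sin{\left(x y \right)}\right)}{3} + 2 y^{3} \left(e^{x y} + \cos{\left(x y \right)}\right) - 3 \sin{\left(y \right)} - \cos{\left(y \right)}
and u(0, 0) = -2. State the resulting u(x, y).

Answer: u(x, y) = - 2 e^{x y} - \sin{\left(y \right)} + 2 \sin{\left(x y \right)}

Derivation:
Substitute the ansatz u = A e^{x y} + B \sin{\left(y \right)} + C \sin{\left(x y \right)} into the left-hand side.
Derivatives of the ansatz:
  u_xxx = A y^{3} e^{x y} - C y^{3} \cos{\left(x y \right)}
  u_xxxx = A y^{4} e^{x y} + C y^{4} \sin{\left(x y \right)}
  u_yyyy = A x^{4} e^{x y} + B \sin{\left(y \right)} + C x^{4} \sin{\left(x y \right)}
  u_yyy = A x^{3} e^{x y} - B \cos{\left(y \right)} - C x^{3} \cos{\left(x y \right)}
Term by term:
  -u_xxx = - A y^{3} e^{x y} + C y^{3} \cos{\left(x y \right)}
  2/3·u_xxxx = \frac{2 A y^{4} e^{x y}}{3} + \frac{2 C y^{4} \sin{\left(x y \right)}}{3}
  3·u_yyyy = 3 A x^{4} e^{x y} + 3 B \sin{\left(y \right)} + 3 C x^{4} \sin{\left(x y \right)}
  -u_yyy = - A x^{3} e^{x y} + B \cos{\left(y \right)} + C x^{3} \cos{\left(x y \right)}
So the left-hand side equals
  3 A x^{4} e^{x y} - A x^{3} e^{x y} + \frac{2 A y^{4} e^{x y}}{3} - A y^{3} e^{x y} + 3 B \sin{\left(y \right)} + B \cos{\left(y \right)} + 3 C x^{4} \sin{\left(x y \right)} + C x^{3} \cos{\left(x y \right)} + \frac{2 C y^{4} \sin{\left(x y \right)}}{3} + C y^{3} \cos{\left(x y \right)}
This must equal f(x, y) identically; expanded, f = - 6 x^{4} e^{x y} + 6 x^{4} \sin{\left(x y \right)} + 2 x^{3} e^{x y} + 2 x^{3} \cos{\left(x y \right)} - \frac{4 y^{4} e^{x y}}{3} + \frac{4 y^{4} \sin{\left(x y \right)}}{3} + 2 y^{3} e^{x y} + 2 y^{3} \cos{\left(x y \right)} - 3 \sin{\left(y \right)} - \cos{\left(y \right)}.
Matching coefficients of the independent functions:
  [x^{3} e^{x y}, y^{3} e^{x y}]:  - A = 2
  [x^{3} \cos{\left(x y \right)}, y^{3} \cos{\left(x y \right)}]:  C = 2
  [x^{4} e^{x y}]:  3 A = -6
  [x^{4} \sin{\left(x y \right)}]:  3 C = 6
  [y^{4} e^{x y}]:  \frac{2 A}{3} = - \frac{4}{3}
  [y^{4} \sin{\left(x y \right)}]:  \frac{2 C}{3} = \frac{4}{3}
  [\sin{\left(y \right)}]:  3 B = -3
  [\cos{\left(y \right)}]:  B = -1
Solving: A = -2, B = -1, C = 2.
Check against the point condition:
  u(0, 0) = -2  ⟹  A = -2  ✓
Hence u(x, y) = - 2 e^{x y} - \sin{\left(y \right)} + 2 \sin{\left(x y \right)}.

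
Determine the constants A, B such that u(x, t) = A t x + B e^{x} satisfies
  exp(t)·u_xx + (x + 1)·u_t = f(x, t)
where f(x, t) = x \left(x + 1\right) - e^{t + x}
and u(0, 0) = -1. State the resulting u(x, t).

Substitute the ansatz u = A t x + B e^{x} into the left-hand side.
Derivatives of the ansatz:
  u_xx = B e^{x}
  u_t = A x
Term by term:
  exp(t)·u_xx = B e^{t} e^{x}
  (x + 1)·u_t = A x^{2} + A x
So the left-hand side equals
  A x^{2} + A x + B e^{t} e^{x}
This must equal f(x, t) identically; expanded, f = x^{2} + x - e^{t} e^{x}.
Matching coefficients of the independent functions:
  [x, x^{2}]:  A = 1
  [e^{t} e^{x}]:  B = -1
Solving: A = 1, B = -1.
Check against the point condition:
  u(0, 0) = -1  ⟹  B = -1  ✓
Hence u(x, t) = t x - e^{x}.

Answer: u(x, t) = t x - e^{x}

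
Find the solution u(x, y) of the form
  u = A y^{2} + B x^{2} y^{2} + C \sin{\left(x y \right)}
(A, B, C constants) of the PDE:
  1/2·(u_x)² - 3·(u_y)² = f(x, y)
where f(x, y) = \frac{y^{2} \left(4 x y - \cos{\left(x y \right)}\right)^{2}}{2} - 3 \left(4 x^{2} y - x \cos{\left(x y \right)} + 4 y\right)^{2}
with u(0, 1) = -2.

Substitute the ansatz u = A y^{2} + B x^{2} y^{2} + C \sin{\left(x y \right)} into the left-hand side.
Derivatives of the ansatz:
  u_x = 2 B x y^{2} + C y \cos{\left(x y \right)}
  u_y = 2 A y + 2 B x^{2} y + C x \cos{\left(x y \right)}
Term by term:
  1/2·(u_x)² = 2 B^{2} x^{2} y^{4} + 2 B C x y^{3} \cos{\left(x y \right)} + \frac{C^{2} y^{2} \cos^{2}{\left(x y \right)}}{2}
  -3·(u_y)² = - 12 A^{2} y^{2} - 24 A B x^{2} y^{2} - 12 A C x y \cos{\left(x y \right)} - 12 B^{2} x^{4} y^{2} - 12 B C x^{3} y \cos{\left(x y \right)} - 3 C^{2} x^{2} \cos^{2}{\left(x y \right)}
So the left-hand side equals
  - 12 A^{2} y^{2} - 24 A B x^{2} y^{2} - 12 A C x y \cos{\left(x y \right)} - 12 B^{2} x^{4} y^{2} + 2 B^{2} x^{2} y^{4} - 12 B C x^{3} y \cos{\left(x y \right)} + 2 B C x y^{3} \cos{\left(x y \right)} - 3 C^{2} x^{2} \cos^{2}{\left(x y \right)} + \frac{C^{2} y^{2} \cos^{2}{\left(x y \right)}}{2}
This must equal f(x, y) identically; expanded, f = - 48 x^{4} y^{2} + 24 x^{3} y \cos{\left(x y \right)} + 8 x^{2} y^{4} - 96 x^{2} y^{2} - 3 x^{2} \cos^{2}{\left(x y \right)} - 4 x y^{3} \cos{\left(x y \right)} + 24 x y \cos{\left(x y \right)} + \frac{y^{2} \cos^{2}{\left(x y \right)}}{2} - 48 y^{2}.
Matching coefficients of the independent functions:
  [y^{2}]:  - 12 A^{2} = -48
  [x^{2} y^{2}]:  - 24 A B = -96
  [x^{2} y^{4}]:  2 B^{2} = 8
  [x^{2} \cos^{2}{\left(x y \right)}]:  - 3 C^{2} = -3
  [x^{4} y^{2}]:  - 12 B^{2} = -48
  [y^{2} \cos^{2}{\left(x y \right)}]:  \frac{C^{2}}{2} = \frac{1}{2}
  [x y \cos{\left(x y \right)}]:  - 12 A C = 24
  [x y^{3} \cos{\left(x y \right)}]:  2 B C = -4
  [x^{3} y \cos{\left(x y \right)}]:  - 12 B C = 24
These equations allow (A, B, C) = (-2, -2, 1) or (2, 2, -1).
Impose the point condition(s):
  u(0, 1) = -2  ⟹  A = -2
Only A = -2, B = -2, C = 1 satisfies everything.
Hence u(x, y) = - 2 x^{2} y^{2} - 2 y^{2} + \sin{\left(x y \right)}.

Answer: u(x, y) = - 2 x^{2} y^{2} - 2 y^{2} + \sin{\left(x y \right)}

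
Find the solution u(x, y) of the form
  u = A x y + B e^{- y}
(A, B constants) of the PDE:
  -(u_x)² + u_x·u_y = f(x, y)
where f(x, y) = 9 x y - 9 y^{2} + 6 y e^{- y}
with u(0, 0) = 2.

Substitute the ansatz u = A x y + B e^{- y} into the left-hand side.
Derivatives of the ansatz:
  u_x = A y
  u_y = A x - B e^{- y}
Term by term:
  -(u_x)² = - A^{2} y^{2}
  u_x·u_y = A^{2} x y - A B y e^{- y}
So the left-hand side equals
  A^{2} x y - A^{2} y^{2} - A B y e^{- y}
This must equal f(x, y) = 9 x y - 9 y^{2} + 6 y e^{- y} identically.
Matching coefficients of the independent functions:
  [y^{2}]:  - A^{2} = -9
  [x y]:  A^{2} = 9
  [y e^{- y}]:  - A B = 6
These equations allow (A, B) = (-3, 2) or (3, -2).
Impose the point condition(s):
  u(0, 0) = 2  ⟹  B = 2
Only A = -3, B = 2 satisfies everything.
Hence u(x, y) = - 3 x y + 2 e^{- y}.

Answer: u(x, y) = - 3 x y + 2 e^{- y}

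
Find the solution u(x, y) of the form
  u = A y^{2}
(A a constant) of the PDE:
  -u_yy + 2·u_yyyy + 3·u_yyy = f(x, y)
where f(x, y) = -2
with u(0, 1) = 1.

Substitute the ansatz u = A y^{2} into the left-hand side.
Derivatives of the ansatz:
  u_yy = 2 A
  u_yyyy = 0
  u_yyy = 0
Term by term:
  -u_yy = - 2 A
  2·u_yyyy = 0
  3·u_yyy = 0
So the left-hand side equals
  - 2 A
This must equal f(x, y) = -2 identically.
Matching coefficients of the independent functions:
  [constant term]:  - 2 A = -2
Solving: A = 1.
Check against the point condition:
  u(0, 1) = 1  ⟹  A = 1  ✓
Hence u(x, y) = y^{2}.

Answer: u(x, y) = y^{2}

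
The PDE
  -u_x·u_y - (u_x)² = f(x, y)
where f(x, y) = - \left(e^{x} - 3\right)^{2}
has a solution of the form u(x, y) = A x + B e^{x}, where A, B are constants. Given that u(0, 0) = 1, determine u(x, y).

Substitute the ansatz u = A x + B e^{x} into the left-hand side.
Derivatives of the ansatz:
  u_x = A + B e^{x}
  u_y = 0
Term by term:
  -u_x·u_y = 0
  -(u_x)² = - A^{2} - 2 A B e^{x} - B^{2} e^{2 x}
So the left-hand side equals
  - A^{2} - 2 A B e^{x} - B^{2} e^{2 x}
This must equal f(x, y) identically; expanded, f = - e^{2 x} + 6 e^{x} - 9.
Matching coefficients of the independent functions:
  [constant term]:  - A^{2} = -9
  [e^{x}]:  - 2 A B = 6
  [e^{2 x}]:  - B^{2} = -1
These equations allow (A, B) = (-3, 1) or (3, -1).
Impose the point condition(s):
  u(0, 0) = 1  ⟹  B = 1
Only A = -3, B = 1 satisfies everything.
Hence u(x, y) = - 3 x + e^{x}.

Answer: u(x, y) = - 3 x + e^{x}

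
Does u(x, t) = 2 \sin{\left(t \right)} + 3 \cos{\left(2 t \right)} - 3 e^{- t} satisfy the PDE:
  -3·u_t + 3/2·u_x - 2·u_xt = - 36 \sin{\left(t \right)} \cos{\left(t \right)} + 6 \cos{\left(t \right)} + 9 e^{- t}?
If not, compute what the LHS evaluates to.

Evaluate each term of the left-hand side for u = 2 \sin{\left(t \right)} + 3 \cos{\left(2 t \right)} - 3 e^{- t}.
Derivatives:
  u_t = - 6 \sin{\left(2 t \right)} + 2 \cos{\left(t \right)} + 3 e^{- t}
  u_x = 0
  u_xt = 0
Terms:
  -3·u_t = 36 \sin{\left(t \right)} \cos{\left(t \right)} - 6 \cos{\left(t \right)} - 9 e^{- t}
  3/2·u_x = 0
  -2·u_xt = 0
Sum: LHS = 36 \sin{\left(t \right)} \cos{\left(t \right)} - 6 \cos{\left(t \right)} - 9 e^{- t}
Given right-hand side: - 36 \sin{\left(t \right)} \cos{\left(t \right)} + 6 \cos{\left(t \right)} + 9 e^{- t}. Difference LHS − RHS = 72 \sin{\left(t \right)} \cos{\left(t \right)} - 12 \cos{\left(t \right)} - 18 e^{- t} ≠ 0, so u is not a solution.

Answer: No, the LHS evaluates to 36 \sin{\left(t \right)} \cos{\left(t \right)} - 6 \cos{\left(t \right)} - 9 e^{- t}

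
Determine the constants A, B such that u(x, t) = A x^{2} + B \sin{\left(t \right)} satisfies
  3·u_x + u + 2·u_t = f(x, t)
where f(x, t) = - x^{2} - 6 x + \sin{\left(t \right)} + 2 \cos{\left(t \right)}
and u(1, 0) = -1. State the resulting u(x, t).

Substitute the ansatz u = A x^{2} + B \sin{\left(t \right)} into the left-hand side.
Derivatives of the ansatz:
  u_x = 2 A x
  u_t = B \cos{\left(t \right)}
Term by term:
  3·u_x = 6 A x
  u = A x^{2} + B \sin{\left(t \right)}
  2·u_t = 2 B \cos{\left(t \right)}
So the left-hand side equals
  A x^{2} + 6 A x + B \sin{\left(t \right)} + 2 B \cos{\left(t \right)}
This must equal f(x, t) = - x^{2} - 6 x + \sin{\left(t \right)} + 2 \cos{\left(t \right)} identically.
Matching coefficients of the independent functions:
  [x]:  6 A = -6
  [x^{2}]:  A = -1
  [\sin{\left(t \right)}]:  B = 1
  [\cos{\left(t \right)}]:  2 B = 2
Solving: A = -1, B = 1.
Check against the point condition:
  u(1, 0) = -1  ⟹  A = -1  ✓
Hence u(x, t) = - x^{2} + \sin{\left(t \right)}.

Answer: u(x, t) = - x^{2} + \sin{\left(t \right)}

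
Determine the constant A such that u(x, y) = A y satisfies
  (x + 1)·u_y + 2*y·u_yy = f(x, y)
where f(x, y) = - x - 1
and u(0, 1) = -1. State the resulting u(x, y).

Substitute the ansatz u = A y into the left-hand side.
Derivatives of the ansatz:
  u_y = A
  u_yy = 0
Term by term:
  (x + 1)·u_y = A x + A
  2*y·u_yy = 0
So the left-hand side equals
  A x + A
This must equal f(x, y) = - x - 1 identically.
Matching coefficients of the independent functions:
  [constant term, x]:  A = -1
Solving: A = -1.
Check against the point condition:
  u(0, 1) = -1  ⟹  A = -1  ✓
Hence u(x, y) = - y.

Answer: u(x, y) = - y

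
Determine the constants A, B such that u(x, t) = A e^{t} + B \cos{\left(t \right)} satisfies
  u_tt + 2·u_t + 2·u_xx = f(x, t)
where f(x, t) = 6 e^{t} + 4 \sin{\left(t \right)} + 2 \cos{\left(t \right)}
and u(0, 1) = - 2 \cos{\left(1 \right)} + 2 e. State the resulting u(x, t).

Substitute the ansatz u = A e^{t} + B \cos{\left(t \right)} into the left-hand side.
Derivatives of the ansatz:
  u_tt = A e^{t} - B \cos{\left(t \right)}
  u_t = A e^{t} - B \sin{\left(t \right)}
  u_xx = 0
Term by term:
  u_tt = A e^{t} - B \cos{\left(t \right)}
  2·u_t = 2 A e^{t} - 2 B \sin{\left(t \right)}
  2·u_xx = 0
So the left-hand side equals
  3 A e^{t} - 2 B \sin{\left(t \right)} - B \cos{\left(t \right)}
This must equal f(x, t) = 6 e^{t} + 4 \sin{\left(t \right)} + 2 \cos{\left(t \right)} identically.
Matching coefficients of the independent functions:
  [e^{t}]:  3 A = 6
  [\sin{\left(t \right)}]:  - 2 B = 4
  [\cos{\left(t \right)}]:  - B = 2
Solving: A = 2, B = -2.
Check against the point condition:
  u(0, 1) = - 2 \cos{\left(1 \right)} + 2 e  ⟹  e A + B \cos{\left(1 \right)} = - 2 \cos{\left(1 \right)} + 2 e  ✓
Hence u(x, t) = 2 e^{t} - 2 \cos{\left(t \right)}.

Answer: u(x, t) = 2 e^{t} - 2 \cos{\left(t \right)}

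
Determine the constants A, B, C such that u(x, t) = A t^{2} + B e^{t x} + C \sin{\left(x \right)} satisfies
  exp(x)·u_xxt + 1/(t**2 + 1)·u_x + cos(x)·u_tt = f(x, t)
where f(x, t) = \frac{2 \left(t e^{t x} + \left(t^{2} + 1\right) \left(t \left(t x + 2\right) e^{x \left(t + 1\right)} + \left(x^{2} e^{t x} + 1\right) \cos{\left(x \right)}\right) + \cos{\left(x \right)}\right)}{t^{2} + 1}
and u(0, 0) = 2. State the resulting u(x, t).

Substitute the ansatz u = A t^{2} + B e^{t x} + C \sin{\left(x \right)} into the left-hand side.
Derivatives of the ansatz:
  u_xxt = B t^{2} x e^{t x} + 2 B t e^{t x}
  u_x = B t e^{t x} + C \cos{\left(x \right)}
  u_tt = 2 A + B x^{2} e^{t x}
Term by term:
  exp(x)·u_xxt = B t^{2} x e^{x} e^{t x} + 2 B t e^{x} e^{t x}
  1/(t**2 + 1)·u_x = \frac{B t e^{t x}}{t^{2} + 1} + \frac{C \cos{\left(x \right)}}{t^{2} + 1}
  cos(x)·u_tt = 2 A \cos{\left(x \right)} + B x^{2} e^{t x} \cos{\left(x \right)}
So the left-hand side equals
  2 A \cos{\left(x \right)} + B t^{2} x e^{x} e^{t x} + 2 B t e^{x} e^{t x} + \frac{B t e^{t x}}{t^{2} + 1} + B x^{2} e^{t x} \cos{\left(x \right)} + \frac{C \cos{\left(x \right)}}{t^{2} + 1}
This must equal f(x, t) identically; expanded, f = 2 t^{2} x e^{x} e^{t x} + 4 t e^{x} e^{t x} + \frac{2 t e^{t x}}{t^{2} + 1} + 2 x^{2} e^{t x} \cos{\left(x \right)} + 2 \cos{\left(x \right)} + \frac{2 \cos{\left(x \right)}}{t^{2} + 1}.
Matching coefficients of the independent functions:
  [\frac{\cos{\left(x \right)}}{t^{2} + 1}]:  C = 2
  [\frac{t e^{t x}}{t^{2} + 1}, x^{2} e^{t x} \cos{\left(x \right)}, t^{2} x e^{x} e^{t x}]:  B = 2
  [t e^{x} e^{t x}]:  2 B = 4
  [\cos{\left(x \right)}]:  2 A = 2
Solving: A = 1, B = 2, C = 2.
Check against the point condition:
  u(0, 0) = 2  ⟹  B = 2  ✓
Hence u(x, t) = t^{2} + 2 e^{t x} + 2 \sin{\left(x \right)}.

Answer: u(x, t) = t^{2} + 2 e^{t x} + 2 \sin{\left(x \right)}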